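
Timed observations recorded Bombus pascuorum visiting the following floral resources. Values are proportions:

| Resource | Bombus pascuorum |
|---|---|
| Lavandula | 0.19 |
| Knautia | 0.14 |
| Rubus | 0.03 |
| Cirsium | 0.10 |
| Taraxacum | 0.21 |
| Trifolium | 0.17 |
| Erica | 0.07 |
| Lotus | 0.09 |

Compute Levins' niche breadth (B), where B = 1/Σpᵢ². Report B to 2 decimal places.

Σpᵢ² = 0.19² + 0.14² + 0.03² + 0.10² + 0.21² + 0.17² + 0.07² + 0.09² = 0.0361 + 0.0196 + 0.0009 + 0.0100 + 0.0441 + 0.0289 + 0.0049 + 0.0081 = 0.1526
B = 1 / 0.1526 = 6.5531

6.55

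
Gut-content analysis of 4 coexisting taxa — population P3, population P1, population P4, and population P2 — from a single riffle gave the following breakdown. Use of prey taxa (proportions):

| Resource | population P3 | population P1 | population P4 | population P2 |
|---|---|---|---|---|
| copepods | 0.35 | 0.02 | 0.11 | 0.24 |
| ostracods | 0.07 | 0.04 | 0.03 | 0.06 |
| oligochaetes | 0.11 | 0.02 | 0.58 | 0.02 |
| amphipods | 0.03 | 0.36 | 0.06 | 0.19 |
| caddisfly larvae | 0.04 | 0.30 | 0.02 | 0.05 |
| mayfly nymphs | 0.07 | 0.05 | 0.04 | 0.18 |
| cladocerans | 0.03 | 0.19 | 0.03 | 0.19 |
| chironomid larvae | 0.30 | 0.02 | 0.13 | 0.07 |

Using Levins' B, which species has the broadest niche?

Σp_P3ᵢ² = 0.35² + 0.07² + 0.11² + 0.03² + 0.04² + 0.07² + 0.03² + 0.30² = 0.1225 + 0.0049 + 0.0121 + 0.0009 + 0.0016 + 0.0049 + 0.0009 + 0.0900 = 0.2378
B_P3 = 1 / 0.2378 = 4.2052
Σp_P1ᵢ² = 0.02² + 0.04² + 0.02² + 0.36² + 0.30² + 0.05² + 0.19² + 0.02² = 0.0004 + 0.0016 + 0.0004 + 0.1296 + 0.0900 + 0.0025 + 0.0361 + 0.0004 = 0.2610
B_P1 = 1 / 0.2610 = 3.8314
Σp_P4ᵢ² = 0.11² + 0.03² + 0.58² + 0.06² + 0.02² + 0.04² + 0.03² + 0.13² = 0.0121 + 0.0009 + 0.3364 + 0.0036 + 0.0004 + 0.0016 + 0.0009 + 0.0169 = 0.3728
B_P4 = 1 / 0.3728 = 2.6824
Σp_P2ᵢ² = 0.24² + 0.06² + 0.02² + 0.19² + 0.05² + 0.18² + 0.19² + 0.07² = 0.0576 + 0.0036 + 0.0004 + 0.0361 + 0.0025 + 0.0324 + 0.0361 + 0.0049 = 0.1736
B_P2 = 1 / 0.1736 = 5.7604
Highest B → broadest niche (most generalist): population P2 (B = 5.76).

population P2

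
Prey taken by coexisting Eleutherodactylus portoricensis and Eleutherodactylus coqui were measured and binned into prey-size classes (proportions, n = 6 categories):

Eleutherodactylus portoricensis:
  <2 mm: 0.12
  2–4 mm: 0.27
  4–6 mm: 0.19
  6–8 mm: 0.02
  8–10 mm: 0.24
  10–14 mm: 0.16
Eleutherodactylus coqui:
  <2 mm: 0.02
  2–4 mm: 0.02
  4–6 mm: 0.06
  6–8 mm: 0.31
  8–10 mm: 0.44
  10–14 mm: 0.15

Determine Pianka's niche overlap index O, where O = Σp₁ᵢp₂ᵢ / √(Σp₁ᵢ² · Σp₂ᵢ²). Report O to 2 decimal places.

0.61

Σ p₁ᵢp₂ᵢ = 0.0024 + 0.0054 + 0.0114 + 0.0062 + 0.1056 + 0.0240 = 0.1550
Σp_1ᵢ² = 0.12² + 0.27² + 0.19² + 0.02² + 0.24² + 0.16² = 0.0144 + 0.0729 + 0.0361 + 0.0004 + 0.0576 + 0.0256 = 0.2070
Σp_2ᵢ² = 0.02² + 0.02² + 0.06² + 0.31² + 0.44² + 0.15² = 0.0004 + 0.0004 + 0.0036 + 0.0961 + 0.1936 + 0.0225 = 0.3166
O = 0.1550 / √(0.2070 × 0.3166) = 0.1550 / 0.25600 = 0.6055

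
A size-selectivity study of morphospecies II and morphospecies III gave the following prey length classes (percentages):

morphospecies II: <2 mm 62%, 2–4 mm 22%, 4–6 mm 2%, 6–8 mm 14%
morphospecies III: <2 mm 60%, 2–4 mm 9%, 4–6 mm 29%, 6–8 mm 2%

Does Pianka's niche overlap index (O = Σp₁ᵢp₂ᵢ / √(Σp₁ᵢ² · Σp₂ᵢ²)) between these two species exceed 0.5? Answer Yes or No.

Convert percentages to proportions (divide by 100).
Σ p₁ᵢp₂ᵢ = 0.3720 + 0.0198 + 0.0058 + 0.0028 = 0.4004
Σp_1ᵢ² = 0.62² + 0.22² + 0.02² + 0.14² = 0.3844 + 0.0484 + 0.0004 + 0.0196 = 0.4528
Σp_2ᵢ² = 0.60² + 0.09² + 0.29² + 0.02² = 0.3600 + 0.0081 + 0.0841 + 0.0004 = 0.4526
O = 0.4004 / √(0.4528 × 0.4526) = 0.4004 / 0.45270 = 0.8845
O = 0.8845 > 0.5 → Yes.

Yes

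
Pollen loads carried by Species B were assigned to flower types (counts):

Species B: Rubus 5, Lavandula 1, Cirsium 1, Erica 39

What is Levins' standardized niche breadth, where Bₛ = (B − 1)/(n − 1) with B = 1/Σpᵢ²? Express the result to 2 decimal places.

0.12

Proportions for Species B (n=46): 5/46=0.1087, 1/46=0.0217, 1/46=0.0217, 39/46=0.8478
Σpᵢ² = 0.1087² + 0.0217² + 0.0217² + 0.8478² = 0.011816 + 0.000471 + 0.000471 + 0.718765 = 0.731523
B = 1 / 0.731523 = 1.3670
Bₛ = (B − 1)/(n − 1) = (1.3670 − 1)/(4 − 1) = 0.3670/3 = 0.1223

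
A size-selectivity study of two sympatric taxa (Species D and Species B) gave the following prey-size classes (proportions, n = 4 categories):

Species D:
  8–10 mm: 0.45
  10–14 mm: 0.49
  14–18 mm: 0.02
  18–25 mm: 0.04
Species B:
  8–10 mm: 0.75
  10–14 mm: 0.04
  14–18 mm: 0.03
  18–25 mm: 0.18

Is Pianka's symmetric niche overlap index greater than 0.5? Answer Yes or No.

Yes

Σ p₁ᵢp₂ᵢ = 0.3375 + 0.0196 + 0.0006 + 0.0072 = 0.3649
Σp_1ᵢ² = 0.45² + 0.49² + 0.02² + 0.04² = 0.2025 + 0.2401 + 0.0004 + 0.0016 = 0.4446
Σp_2ᵢ² = 0.75² + 0.04² + 0.03² + 0.18² = 0.5625 + 0.0016 + 0.0009 + 0.0324 = 0.5974
O = 0.3649 / √(0.4446 × 0.5974) = 0.3649 / 0.51537 = 0.7080
O = 0.7080 > 0.5 → Yes.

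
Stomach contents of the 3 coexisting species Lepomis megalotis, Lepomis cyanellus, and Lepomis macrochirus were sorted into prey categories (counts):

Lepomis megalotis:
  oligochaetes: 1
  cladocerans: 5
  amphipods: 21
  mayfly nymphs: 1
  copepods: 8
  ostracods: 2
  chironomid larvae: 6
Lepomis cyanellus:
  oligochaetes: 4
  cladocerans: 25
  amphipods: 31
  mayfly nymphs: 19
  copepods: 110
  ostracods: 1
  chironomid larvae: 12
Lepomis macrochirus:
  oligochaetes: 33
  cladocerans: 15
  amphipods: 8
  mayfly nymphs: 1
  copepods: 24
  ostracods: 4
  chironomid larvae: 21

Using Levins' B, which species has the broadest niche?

Proportions for Lepomis megalotis (n=44): 1/44=0.0227, 5/44=0.1136, 21/44=0.4773, 1/44=0.0227, 8/44=0.1818, 2/44=0.0455, 6/44=0.1364
Proportions for Lepomis cyanellus (n=202): 4/202=0.0198, 25/202=0.1238, 31/202=0.1535, 19/202=0.0941, 110/202=0.5446, 1/202=0.0050, 12/202=0.0594
Proportions for Lepomis macrochirus (n=106): 33/106=0.3113, 15/106=0.1415, 8/106=0.0755, 1/106=0.0094, 24/106=0.2264, 4/106=0.0377, 21/106=0.1981
Σp_megaᵢ² = 0.0227² + 0.1136² + 0.4773² + 0.0227² + 0.1818² + 0.0455² + 0.1364² = 0.000515 + 0.012905 + 0.227815 + 0.000515 + 0.033051 + 0.002070 + 0.018605 = 0.295476
B_mega = 1 / 0.295476 = 3.3844
Σp_cyanᵢ² = 0.0198² + 0.1238² + 0.1535² + 0.0941² + 0.5446² + 0.0050² + 0.0594² = 0.000392 + 0.015326 + 0.023562 + 0.008855 + 0.296589 + 0.000025 + 0.003528 = 0.348277
B_cyan = 1 / 0.348277 = 2.8713
Σp_macrᵢ² = 0.3113² + 0.1415² + 0.0755² + 0.0094² + 0.2264² + 0.0377² + 0.1981² = 0.096908 + 0.020022 + 0.005700 + 0.000088 + 0.051257 + 0.001421 + 0.039244 = 0.214640
B_macr = 1 / 0.214640 = 4.6590
Highest B → broadest niche (most generalist): Lepomis macrochirus (B = 4.66).

Lepomis macrochirus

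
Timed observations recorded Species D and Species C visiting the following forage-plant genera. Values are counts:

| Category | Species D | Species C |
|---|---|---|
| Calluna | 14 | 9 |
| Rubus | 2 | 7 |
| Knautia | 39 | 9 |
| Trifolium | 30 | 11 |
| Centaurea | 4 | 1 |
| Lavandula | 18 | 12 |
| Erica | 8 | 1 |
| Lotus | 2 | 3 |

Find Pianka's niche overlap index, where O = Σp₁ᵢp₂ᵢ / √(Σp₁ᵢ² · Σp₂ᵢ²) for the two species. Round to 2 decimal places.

Proportions for Species D (n=117): 14/117=0.1197, 2/117=0.0171, 39/117=0.3333, 30/117=0.2564, 4/117=0.0342, 18/117=0.1538, 8/117=0.0684, 2/117=0.0171
Proportions for Species C (n=53): 9/53=0.1698, 7/53=0.1321, 9/53=0.1698, 11/53=0.2075, 1/53=0.0189, 12/53=0.2264, 1/53=0.0189, 3/53=0.0566
Σ p₁ᵢp₂ᵢ = 0.020325 + 0.002259 + 0.056594 + 0.053203 + 0.000646 + 0.034820 + 0.001293 + 0.000968 = 0.170108
Σp_1ᵢ² = 0.1197² + 0.0171² + 0.3333² + 0.2564² + 0.0342² + 0.1538² + 0.0684² + 0.0171² = 0.014328 + 0.000292 + 0.111089 + 0.065741 + 0.001170 + 0.023654 + 0.004679 + 0.000292 = 0.221245
Σp_2ᵢ² = 0.1698² + 0.1321² + 0.1698² + 0.2075² + 0.0189² + 0.2264² + 0.0189² + 0.0566² = 0.028832 + 0.017450 + 0.028832 + 0.043056 + 0.000357 + 0.051257 + 0.000357 + 0.003204 = 0.173345
O = 0.170108 / √(0.221245 × 0.173345) = 0.170108 / 0.1958359 = 0.8686

0.87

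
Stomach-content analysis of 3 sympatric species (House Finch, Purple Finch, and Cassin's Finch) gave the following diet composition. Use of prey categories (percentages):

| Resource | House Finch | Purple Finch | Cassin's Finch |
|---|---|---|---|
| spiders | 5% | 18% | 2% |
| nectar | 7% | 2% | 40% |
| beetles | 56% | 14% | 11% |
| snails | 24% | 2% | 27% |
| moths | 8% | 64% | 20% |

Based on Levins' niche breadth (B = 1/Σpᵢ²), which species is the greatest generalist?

Convert percentages to proportions (divide by 100).
Σp_Housᵢ² = 0.05² + 0.07² + 0.56² + 0.24² + 0.08² = 0.0025 + 0.0049 + 0.3136 + 0.0576 + 0.0064 = 0.3850
B_Hous = 1 / 0.3850 = 2.5974
Σp_Purpᵢ² = 0.18² + 0.02² + 0.14² + 0.02² + 0.64² = 0.0324 + 0.0004 + 0.0196 + 0.0004 + 0.4096 = 0.4624
B_Purp = 1 / 0.4624 = 2.1626
Σp_Cassᵢ² = 0.02² + 0.40² + 0.11² + 0.27² + 0.20² = 0.0004 + 0.1600 + 0.0121 + 0.0729 + 0.0400 = 0.2854
B_Cass = 1 / 0.2854 = 3.5039
Highest B → broadest niche (most generalist): Cassin's Finch (B = 3.50).

Cassin's Finch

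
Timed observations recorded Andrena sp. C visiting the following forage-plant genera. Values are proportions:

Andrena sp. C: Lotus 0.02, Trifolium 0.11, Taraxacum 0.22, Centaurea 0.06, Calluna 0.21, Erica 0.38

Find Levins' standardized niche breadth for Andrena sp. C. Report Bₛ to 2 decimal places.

0.59

Σpᵢ² = 0.02² + 0.11² + 0.22² + 0.06² + 0.21² + 0.38² = 0.0004 + 0.0121 + 0.0484 + 0.0036 + 0.0441 + 0.1444 = 0.2530
B = 1 / 0.2530 = 3.9526
Bₛ = (B − 1)/(n − 1) = (3.9526 − 1)/(6 − 1) = 2.9526/5 = 0.5905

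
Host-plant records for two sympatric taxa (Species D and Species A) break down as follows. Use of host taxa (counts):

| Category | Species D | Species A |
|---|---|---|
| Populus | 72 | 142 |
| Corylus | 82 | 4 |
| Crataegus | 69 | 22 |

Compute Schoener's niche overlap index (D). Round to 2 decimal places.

Proportions for Species D (n=223): 72/223=0.3229, 82/223=0.3677, 69/223=0.3094
Proportions for Species A (n=168): 142/168=0.8452, 4/168=0.0238, 22/168=0.1310
Σ|p₁ᵢ − p₂ᵢ| = 0.5223 + 0.3439 + 0.1784 = 1.0446
D = 1 − ½ × 1.0446 = 1 − 0.52230 = 0.47770

0.48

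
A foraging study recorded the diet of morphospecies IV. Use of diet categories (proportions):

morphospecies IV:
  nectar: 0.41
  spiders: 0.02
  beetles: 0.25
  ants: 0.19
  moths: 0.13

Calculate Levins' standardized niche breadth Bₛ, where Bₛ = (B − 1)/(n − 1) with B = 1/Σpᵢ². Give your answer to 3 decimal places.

Σpᵢ² = 0.41² + 0.02² + 0.25² + 0.19² + 0.13² = 0.1681 + 0.0004 + 0.0625 + 0.0361 + 0.0169 = 0.2840
B = 1 / 0.2840 = 3.52113
Bₛ = (B − 1)/(n − 1) = (3.52113 − 1)/(5 − 1) = 2.52113/4 = 0.63028

0.630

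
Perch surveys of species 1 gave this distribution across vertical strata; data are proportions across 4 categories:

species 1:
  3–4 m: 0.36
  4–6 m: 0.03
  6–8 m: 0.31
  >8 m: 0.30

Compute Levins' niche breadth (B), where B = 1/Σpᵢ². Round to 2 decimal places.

Σpᵢ² = 0.36² + 0.03² + 0.31² + 0.30² = 0.1296 + 0.0009 + 0.0961 + 0.0900 = 0.3166
B = 1 / 0.3166 = 3.1586

3.16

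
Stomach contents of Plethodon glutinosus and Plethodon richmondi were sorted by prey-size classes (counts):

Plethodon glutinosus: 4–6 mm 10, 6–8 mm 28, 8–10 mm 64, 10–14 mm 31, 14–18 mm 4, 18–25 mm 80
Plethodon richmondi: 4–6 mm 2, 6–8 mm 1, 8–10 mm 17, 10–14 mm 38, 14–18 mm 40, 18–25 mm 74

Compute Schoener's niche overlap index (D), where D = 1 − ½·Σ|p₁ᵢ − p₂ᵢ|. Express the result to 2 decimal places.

0.65

Proportions for Plethodon glutinosus (n=217): 10/217=0.0461, 28/217=0.1290, 64/217=0.2949, 31/217=0.1429, 4/217=0.0184, 80/217=0.3687
Proportions for Plethodon richmondi (n=172): 2/172=0.0116, 1/172=0.0058, 17/172=0.0988, 38/172=0.2209, 40/172=0.2326, 74/172=0.4302
Σ|p₁ᵢ − p₂ᵢ| = 0.0345 + 0.1232 + 0.1961 + 0.0780 + 0.2142 + 0.0615 = 0.7075
D = 1 − ½ × 0.7075 = 1 − 0.35375 = 0.64625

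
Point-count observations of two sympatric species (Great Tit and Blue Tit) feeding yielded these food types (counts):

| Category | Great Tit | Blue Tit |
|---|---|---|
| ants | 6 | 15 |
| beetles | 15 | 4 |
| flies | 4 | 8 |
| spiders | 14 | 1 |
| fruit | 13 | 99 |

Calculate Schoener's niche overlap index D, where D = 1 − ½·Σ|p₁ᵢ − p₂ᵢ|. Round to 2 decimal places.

Proportions for Great Tit (n=52): 6/52=0.1154, 15/52=0.2885, 4/52=0.0769, 14/52=0.2692, 13/52=0.2500
Proportions for Blue Tit (n=127): 15/127=0.1181, 4/127=0.0315, 8/127=0.0630, 1/127=0.0079, 99/127=0.7795
Σ|p₁ᵢ − p₂ᵢ| = 0.0027 + 0.2570 + 0.0139 + 0.2613 + 0.5295 = 1.0644
D = 1 − ½ × 1.0644 = 1 − 0.53220 = 0.46780

0.47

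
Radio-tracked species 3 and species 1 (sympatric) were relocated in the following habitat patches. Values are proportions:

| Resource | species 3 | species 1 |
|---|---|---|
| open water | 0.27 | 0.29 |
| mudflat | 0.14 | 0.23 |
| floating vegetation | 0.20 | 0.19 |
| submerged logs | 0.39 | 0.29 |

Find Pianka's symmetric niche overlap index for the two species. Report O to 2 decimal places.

Σ p₁ᵢp₂ᵢ = 0.0783 + 0.0322 + 0.0380 + 0.1131 = 0.2616
Σp_1ᵢ² = 0.27² + 0.14² + 0.20² + 0.39² = 0.0729 + 0.0196 + 0.0400 + 0.1521 = 0.2846
Σp_2ᵢ² = 0.29² + 0.23² + 0.19² + 0.29² = 0.0841 + 0.0529 + 0.0361 + 0.0841 = 0.2572
O = 0.2616 / √(0.2846 × 0.2572) = 0.2616 / 0.27055 = 0.9669

0.97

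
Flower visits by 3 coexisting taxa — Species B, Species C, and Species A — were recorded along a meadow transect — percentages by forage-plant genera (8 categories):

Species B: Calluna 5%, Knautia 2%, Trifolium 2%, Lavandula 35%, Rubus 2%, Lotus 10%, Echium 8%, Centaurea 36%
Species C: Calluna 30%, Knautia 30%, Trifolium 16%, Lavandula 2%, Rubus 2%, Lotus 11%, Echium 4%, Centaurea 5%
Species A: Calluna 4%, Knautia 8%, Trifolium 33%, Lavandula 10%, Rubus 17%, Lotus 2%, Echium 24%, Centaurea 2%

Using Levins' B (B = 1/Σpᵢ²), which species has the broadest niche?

Species A

Convert percentages to proportions (divide by 100).
Σp_Bᵢ² = 0.05² + 0.02² + 0.02² + 0.35² + 0.02² + 0.10² + 0.08² + 0.36² = 0.0025 + 0.0004 + 0.0004 + 0.1225 + 0.0004 + 0.0100 + 0.0064 + 0.1296 = 0.2722
B_B = 1 / 0.2722 = 3.6738
Σp_Cᵢ² = 0.30² + 0.30² + 0.16² + 0.02² + 0.02² + 0.11² + 0.04² + 0.05² = 0.0900 + 0.0900 + 0.0256 + 0.0004 + 0.0004 + 0.0121 + 0.0016 + 0.0025 = 0.2226
B_C = 1 / 0.2226 = 4.4924
Σp_Aᵢ² = 0.04² + 0.08² + 0.33² + 0.10² + 0.17² + 0.02² + 0.24² + 0.02² = 0.0016 + 0.0064 + 0.1089 + 0.0100 + 0.0289 + 0.0004 + 0.0576 + 0.0004 = 0.2142
B_A = 1 / 0.2142 = 4.6685
Highest B → broadest niche (most generalist): Species A (B = 4.67).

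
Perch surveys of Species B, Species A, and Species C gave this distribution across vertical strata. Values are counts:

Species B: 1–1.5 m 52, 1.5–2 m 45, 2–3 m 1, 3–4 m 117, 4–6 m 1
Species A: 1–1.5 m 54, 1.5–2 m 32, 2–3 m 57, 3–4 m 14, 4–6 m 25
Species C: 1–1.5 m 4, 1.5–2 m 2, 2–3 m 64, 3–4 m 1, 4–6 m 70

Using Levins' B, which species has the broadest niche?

Proportions for Species B (n=216): 52/216=0.2407, 45/216=0.2083, 1/216=0.0046, 117/216=0.5417, 1/216=0.0046
Proportions for Species A (n=182): 54/182=0.2967, 32/182=0.1758, 57/182=0.3132, 14/182=0.0769, 25/182=0.1374
Proportions for Species C (n=141): 4/141=0.0284, 2/141=0.0142, 64/141=0.4539, 1/141=0.0071, 70/141=0.4965
Σp_Bᵢ² = 0.2407² + 0.2083² + 0.0046² + 0.5417² + 0.0046² = 0.057936 + 0.043389 + 0.000021 + 0.293439 + 0.000021 = 0.394806
B_B = 1 / 0.394806 = 2.5329
Σp_Aᵢ² = 0.2967² + 0.1758² + 0.3132² + 0.0769² + 0.1374² = 0.088031 + 0.030906 + 0.098094 + 0.005914 + 0.018879 = 0.241824
B_A = 1 / 0.241824 = 4.1352
Σp_Cᵢ² = 0.0284² + 0.0142² + 0.4539² + 0.0071² + 0.4965² = 0.000807 + 0.000202 + 0.206025 + 0.000050 + 0.246512 = 0.453596
B_C = 1 / 0.453596 = 2.2046
Highest B → broadest niche (most generalist): Species A (B = 4.14).

Species A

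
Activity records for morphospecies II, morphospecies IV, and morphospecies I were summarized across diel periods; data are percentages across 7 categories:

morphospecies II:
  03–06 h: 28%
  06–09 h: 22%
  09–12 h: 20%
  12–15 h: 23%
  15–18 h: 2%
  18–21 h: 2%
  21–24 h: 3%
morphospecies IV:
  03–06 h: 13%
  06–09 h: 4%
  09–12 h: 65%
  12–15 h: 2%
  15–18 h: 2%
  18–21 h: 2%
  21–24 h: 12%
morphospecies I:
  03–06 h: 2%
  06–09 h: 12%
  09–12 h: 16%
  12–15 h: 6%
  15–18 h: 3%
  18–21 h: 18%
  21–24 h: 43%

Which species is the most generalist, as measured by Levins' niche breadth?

morphospecies II

Convert percentages to proportions (divide by 100).
Σp_IIᵢ² = 0.28² + 0.22² + 0.20² + 0.23² + 0.02² + 0.02² + 0.03² = 0.0784 + 0.0484 + 0.0400 + 0.0529 + 0.0004 + 0.0004 + 0.0009 = 0.2214
B_II = 1 / 0.2214 = 4.5167
Σp_IVᵢ² = 0.13² + 0.04² + 0.65² + 0.02² + 0.02² + 0.02² + 0.12² = 0.0169 + 0.0016 + 0.4225 + 0.0004 + 0.0004 + 0.0004 + 0.0144 = 0.4566
B_IV = 1 / 0.4566 = 2.1901
Σp_Iᵢ² = 0.02² + 0.12² + 0.16² + 0.06² + 0.03² + 0.18² + 0.43² = 0.0004 + 0.0144 + 0.0256 + 0.0036 + 0.0009 + 0.0324 + 0.1849 = 0.2622
B_I = 1 / 0.2622 = 3.8139
Highest B → broadest niche (most generalist): morphospecies II (B = 4.52).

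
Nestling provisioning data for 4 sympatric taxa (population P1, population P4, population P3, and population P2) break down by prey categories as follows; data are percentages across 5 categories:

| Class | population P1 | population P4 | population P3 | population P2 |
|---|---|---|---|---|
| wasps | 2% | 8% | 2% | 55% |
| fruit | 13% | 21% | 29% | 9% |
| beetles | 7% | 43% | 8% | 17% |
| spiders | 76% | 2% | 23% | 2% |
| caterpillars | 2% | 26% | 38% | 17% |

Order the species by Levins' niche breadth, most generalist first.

Convert percentages to proportions (divide by 100).
Σp_P1ᵢ² = 0.02² + 0.13² + 0.07² + 0.76² + 0.02² = 0.0004 + 0.0169 + 0.0049 + 0.5776 + 0.0004 = 0.6002
B_P1 = 1 / 0.6002 = 1.6661
Σp_P4ᵢ² = 0.08² + 0.21² + 0.43² + 0.02² + 0.26² = 0.0064 + 0.0441 + 0.1849 + 0.0004 + 0.0676 = 0.3034
B_P4 = 1 / 0.3034 = 3.2960
Σp_P3ᵢ² = 0.02² + 0.29² + 0.08² + 0.23² + 0.38² = 0.0004 + 0.0841 + 0.0064 + 0.0529 + 0.1444 = 0.2882
B_P3 = 1 / 0.2882 = 3.4698
Σp_P2ᵢ² = 0.55² + 0.09² + 0.17² + 0.02² + 0.17² = 0.3025 + 0.0081 + 0.0289 + 0.0004 + 0.0289 = 0.3688
B_P2 = 1 / 0.3688 = 2.7115
Ranking by B (broadest → narrowest): population P3 (3.47) > population P4 (3.30) > population P2 (2.71) > population P1 (1.67)

population P3 > population P4 > population P2 > population P1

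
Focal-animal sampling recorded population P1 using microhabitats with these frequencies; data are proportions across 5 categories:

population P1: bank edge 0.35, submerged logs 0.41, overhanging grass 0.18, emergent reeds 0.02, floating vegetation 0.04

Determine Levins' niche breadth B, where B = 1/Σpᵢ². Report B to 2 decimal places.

Σpᵢ² = 0.35² + 0.41² + 0.18² + 0.02² + 0.04² = 0.1225 + 0.1681 + 0.0324 + 0.0004 + 0.0016 = 0.3250
B = 1 / 0.3250 = 3.0769

3.08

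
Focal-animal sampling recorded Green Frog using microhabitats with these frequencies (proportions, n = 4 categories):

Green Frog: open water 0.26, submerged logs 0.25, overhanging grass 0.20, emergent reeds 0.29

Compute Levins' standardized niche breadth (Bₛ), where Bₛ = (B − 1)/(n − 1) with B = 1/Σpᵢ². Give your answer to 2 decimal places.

0.98

Σpᵢ² = 0.26² + 0.25² + 0.20² + 0.29² = 0.0676 + 0.0625 + 0.0400 + 0.0841 = 0.2542
B = 1 / 0.2542 = 3.9339
Bₛ = (B − 1)/(n − 1) = (3.9339 − 1)/(4 − 1) = 2.9339/3 = 0.9780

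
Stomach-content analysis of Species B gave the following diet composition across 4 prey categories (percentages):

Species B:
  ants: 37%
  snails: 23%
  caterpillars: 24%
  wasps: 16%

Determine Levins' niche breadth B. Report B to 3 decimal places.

3.663

Convert percentages to proportions (divide by 100).
Σpᵢ² = 0.37² + 0.23² + 0.24² + 0.16² = 0.1369 + 0.0529 + 0.0576 + 0.0256 = 0.2730
B = 1 / 0.2730 = 3.66300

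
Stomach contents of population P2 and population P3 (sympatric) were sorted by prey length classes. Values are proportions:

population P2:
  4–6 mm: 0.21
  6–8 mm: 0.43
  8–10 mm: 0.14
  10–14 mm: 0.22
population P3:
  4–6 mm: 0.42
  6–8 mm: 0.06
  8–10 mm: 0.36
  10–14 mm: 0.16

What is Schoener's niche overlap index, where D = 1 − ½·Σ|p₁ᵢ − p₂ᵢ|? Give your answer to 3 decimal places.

0.570

Σ|p₁ᵢ − p₂ᵢ| = 0.21 + 0.37 + 0.22 + 0.06 = 0.86
D = 1 − ½ × 0.86 = 1 − 0.430 = 0.57000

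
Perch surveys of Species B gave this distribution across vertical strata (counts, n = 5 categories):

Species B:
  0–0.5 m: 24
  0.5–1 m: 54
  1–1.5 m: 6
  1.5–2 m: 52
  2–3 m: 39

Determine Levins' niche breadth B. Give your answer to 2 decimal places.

Proportions for Species B (n=175): 24/175=0.1371, 54/175=0.3086, 6/175=0.0343, 52/175=0.2971, 39/175=0.2229
Σpᵢ² = 0.1371² + 0.3086² + 0.0343² + 0.2971² + 0.2229² = 0.018796 + 0.095234 + 0.001176 + 0.088268 + 0.049684 = 0.253158
B = 1 / 0.253158 = 3.9501

3.95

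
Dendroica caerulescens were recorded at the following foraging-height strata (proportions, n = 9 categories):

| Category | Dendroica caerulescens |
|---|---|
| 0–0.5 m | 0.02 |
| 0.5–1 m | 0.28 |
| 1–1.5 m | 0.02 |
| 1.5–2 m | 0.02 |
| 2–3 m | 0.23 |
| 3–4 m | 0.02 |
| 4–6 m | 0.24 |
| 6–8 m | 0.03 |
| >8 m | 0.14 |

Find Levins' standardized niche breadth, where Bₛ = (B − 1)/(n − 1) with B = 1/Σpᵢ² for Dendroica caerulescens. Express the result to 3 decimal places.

Σpᵢ² = 0.02² + 0.28² + 0.02² + 0.02² + 0.23² + 0.02² + 0.24² + 0.03² + 0.14² = 0.0004 + 0.0784 + 0.0004 + 0.0004 + 0.0529 + 0.0004 + 0.0576 + 0.0009 + 0.0196 = 0.2110
B = 1 / 0.2110 = 4.73934
Bₛ = (B − 1)/(n − 1) = (4.73934 − 1)/(9 − 1) = 3.73934/8 = 0.46742

0.467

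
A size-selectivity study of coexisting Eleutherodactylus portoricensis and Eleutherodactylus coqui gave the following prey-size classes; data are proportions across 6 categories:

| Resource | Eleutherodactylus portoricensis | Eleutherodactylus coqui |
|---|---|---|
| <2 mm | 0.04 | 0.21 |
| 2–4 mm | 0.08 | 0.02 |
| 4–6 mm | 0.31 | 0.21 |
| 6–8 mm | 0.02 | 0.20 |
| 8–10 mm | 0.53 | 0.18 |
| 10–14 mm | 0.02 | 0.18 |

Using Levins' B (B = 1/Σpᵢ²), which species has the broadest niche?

Σp_portᵢ² = 0.04² + 0.08² + 0.31² + 0.02² + 0.53² + 0.02² = 0.0016 + 0.0064 + 0.0961 + 0.0004 + 0.2809 + 0.0004 = 0.3858
B_port = 1 / 0.3858 = 2.5920
Σp_coquᵢ² = 0.21² + 0.02² + 0.21² + 0.20² + 0.18² + 0.18² = 0.0441 + 0.0004 + 0.0441 + 0.0400 + 0.0324 + 0.0324 = 0.1934
B_coqu = 1 / 0.1934 = 5.1706
Highest B → broadest niche (most generalist): Eleutherodactylus coqui (B = 5.17).

Eleutherodactylus coqui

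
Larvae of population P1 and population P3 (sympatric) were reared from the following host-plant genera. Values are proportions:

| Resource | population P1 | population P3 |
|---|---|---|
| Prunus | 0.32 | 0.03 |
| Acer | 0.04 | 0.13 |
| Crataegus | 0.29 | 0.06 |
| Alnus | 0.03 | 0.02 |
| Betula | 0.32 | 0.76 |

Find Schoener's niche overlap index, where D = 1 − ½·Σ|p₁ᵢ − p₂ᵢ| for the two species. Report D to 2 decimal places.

0.47

Σ|p₁ᵢ − p₂ᵢ| = 0.29 + 0.09 + 0.23 + 0.01 + 0.44 = 1.06
D = 1 − ½ × 1.06 = 1 − 0.530 = 0.4700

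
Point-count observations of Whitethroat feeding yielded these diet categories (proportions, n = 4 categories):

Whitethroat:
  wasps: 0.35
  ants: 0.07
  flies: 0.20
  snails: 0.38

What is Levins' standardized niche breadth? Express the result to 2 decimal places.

0.74

Σpᵢ² = 0.35² + 0.07² + 0.20² + 0.38² = 0.1225 + 0.0049 + 0.0400 + 0.1444 = 0.3118
B = 1 / 0.3118 = 3.2072
Bₛ = (B − 1)/(n − 1) = (3.2072 − 1)/(4 − 1) = 2.2072/3 = 0.7357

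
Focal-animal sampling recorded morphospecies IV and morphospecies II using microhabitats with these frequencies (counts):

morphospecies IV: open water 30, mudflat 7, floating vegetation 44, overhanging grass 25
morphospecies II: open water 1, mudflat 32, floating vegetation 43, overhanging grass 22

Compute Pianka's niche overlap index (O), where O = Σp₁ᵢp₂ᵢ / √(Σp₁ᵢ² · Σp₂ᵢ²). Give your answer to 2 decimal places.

0.79

Proportions for morphospecies IV (n=106): 30/106=0.2830, 7/106=0.0660, 44/106=0.4151, 25/106=0.2358
Proportions for morphospecies II (n=98): 1/98=0.0102, 32/98=0.3265, 43/98=0.4388, 22/98=0.2245
Σ p₁ᵢp₂ᵢ = 0.002887 + 0.021549 + 0.182146 + 0.052937 = 0.259519
Σp_1ᵢ² = 0.2830² + 0.0660² + 0.4151² + 0.2358² = 0.080089 + 0.004356 + 0.172308 + 0.055602 = 0.312355
Σp_2ᵢ² = 0.0102² + 0.3265² + 0.4388² + 0.2245² = 0.000104 + 0.106602 + 0.192545 + 0.050400 = 0.349651
O = 0.259519 / √(0.312355 × 0.349651) = 0.259519 / 0.3304773 = 0.7853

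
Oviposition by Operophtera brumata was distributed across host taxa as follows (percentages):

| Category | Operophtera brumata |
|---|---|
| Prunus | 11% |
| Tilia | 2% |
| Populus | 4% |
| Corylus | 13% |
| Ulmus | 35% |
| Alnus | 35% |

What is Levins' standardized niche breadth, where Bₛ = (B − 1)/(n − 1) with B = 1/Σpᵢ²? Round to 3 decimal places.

Convert percentages to proportions (divide by 100).
Σpᵢ² = 0.11² + 0.02² + 0.04² + 0.13² + 0.35² + 0.35² = 0.0121 + 0.0004 + 0.0016 + 0.0169 + 0.1225 + 0.1225 = 0.2760
B = 1 / 0.2760 = 3.62319
Bₛ = (B − 1)/(n − 1) = (3.62319 − 1)/(6 − 1) = 2.62319/5 = 0.52464

0.525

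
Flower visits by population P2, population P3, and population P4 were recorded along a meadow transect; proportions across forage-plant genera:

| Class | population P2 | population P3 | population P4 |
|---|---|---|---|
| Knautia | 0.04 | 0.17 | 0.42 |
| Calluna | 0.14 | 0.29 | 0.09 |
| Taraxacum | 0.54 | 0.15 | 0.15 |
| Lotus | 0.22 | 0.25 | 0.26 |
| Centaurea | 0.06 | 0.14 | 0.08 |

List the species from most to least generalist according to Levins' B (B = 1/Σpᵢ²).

population P3 > population P4 > population P2

Σp_P2ᵢ² = 0.04² + 0.14² + 0.54² + 0.22² + 0.06² = 0.0016 + 0.0196 + 0.2916 + 0.0484 + 0.0036 = 0.3648
B_P2 = 1 / 0.3648 = 2.7412
Σp_P3ᵢ² = 0.17² + 0.29² + 0.15² + 0.25² + 0.14² = 0.0289 + 0.0841 + 0.0225 + 0.0625 + 0.0196 = 0.2176
B_P3 = 1 / 0.2176 = 4.5956
Σp_P4ᵢ² = 0.42² + 0.09² + 0.15² + 0.26² + 0.08² = 0.1764 + 0.0081 + 0.0225 + 0.0676 + 0.0064 = 0.2810
B_P4 = 1 / 0.2810 = 3.5587
Ranking by B (broadest → narrowest): population P3 (4.60) > population P4 (3.56) > population P2 (2.74)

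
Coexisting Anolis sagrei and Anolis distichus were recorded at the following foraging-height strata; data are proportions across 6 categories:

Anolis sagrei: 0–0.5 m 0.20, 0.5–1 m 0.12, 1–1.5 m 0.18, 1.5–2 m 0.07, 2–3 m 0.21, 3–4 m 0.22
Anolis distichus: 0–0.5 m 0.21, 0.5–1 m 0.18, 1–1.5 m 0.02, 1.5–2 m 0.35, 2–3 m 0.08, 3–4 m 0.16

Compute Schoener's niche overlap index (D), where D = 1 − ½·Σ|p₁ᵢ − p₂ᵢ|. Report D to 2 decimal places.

0.65

Σ|p₁ᵢ − p₂ᵢ| = 0.01 + 0.06 + 0.16 + 0.28 + 0.13 + 0.06 = 0.70
D = 1 − ½ × 0.70 = 1 − 0.350 = 0.6500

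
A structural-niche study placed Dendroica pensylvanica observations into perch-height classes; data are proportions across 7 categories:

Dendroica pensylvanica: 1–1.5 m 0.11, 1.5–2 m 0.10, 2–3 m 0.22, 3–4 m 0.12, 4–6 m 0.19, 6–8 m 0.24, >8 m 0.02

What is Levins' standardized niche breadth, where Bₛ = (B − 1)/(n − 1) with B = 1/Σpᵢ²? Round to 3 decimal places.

Σpᵢ² = 0.11² + 0.10² + 0.22² + 0.12² + 0.19² + 0.24² + 0.02² = 0.0121 + 0.0100 + 0.0484 + 0.0144 + 0.0361 + 0.0576 + 0.0004 = 0.1790
B = 1 / 0.1790 = 5.58659
Bₛ = (B − 1)/(n − 1) = (5.58659 − 1)/(7 − 1) = 4.58659/6 = 0.76443

0.764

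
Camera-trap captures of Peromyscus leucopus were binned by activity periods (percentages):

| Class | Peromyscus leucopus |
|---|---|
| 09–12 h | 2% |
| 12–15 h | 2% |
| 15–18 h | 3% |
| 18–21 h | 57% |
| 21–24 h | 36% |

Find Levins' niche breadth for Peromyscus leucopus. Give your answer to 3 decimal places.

2.192

Convert percentages to proportions (divide by 100).
Σpᵢ² = 0.02² + 0.02² + 0.03² + 0.57² + 0.36² = 0.0004 + 0.0004 + 0.0009 + 0.3249 + 0.1296 = 0.4562
B = 1 / 0.4562 = 2.19202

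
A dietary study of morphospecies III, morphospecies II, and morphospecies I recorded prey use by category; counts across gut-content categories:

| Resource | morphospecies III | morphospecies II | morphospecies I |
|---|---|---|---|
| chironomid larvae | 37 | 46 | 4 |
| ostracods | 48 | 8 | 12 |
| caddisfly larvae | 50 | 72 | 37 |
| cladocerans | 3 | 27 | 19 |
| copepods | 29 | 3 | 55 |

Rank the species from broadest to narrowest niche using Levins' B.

morphospecies III > morphospecies I > morphospecies II

Proportions for morphospecies III (n=167): 37/167=0.2216, 48/167=0.2874, 50/167=0.2994, 3/167=0.0180, 29/167=0.1737
Proportions for morphospecies II (n=156): 46/156=0.2949, 8/156=0.0513, 72/156=0.4615, 27/156=0.1731, 3/156=0.0192
Proportions for morphospecies I (n=127): 4/127=0.0315, 12/127=0.0945, 37/127=0.2913, 19/127=0.1496, 55/127=0.4331
Σp_IIIᵢ² = 0.2216² + 0.2874² + 0.2994² + 0.0180² + 0.1737² = 0.049107 + 0.082599 + 0.089640 + 0.000324 + 0.030172 = 0.251842
B_III = 1 / 0.251842 = 3.9707
Σp_IIᵢ² = 0.2949² + 0.0513² + 0.4615² + 0.1731² + 0.0192² = 0.086966 + 0.002632 + 0.212982 + 0.029964 + 0.000369 = 0.332913
B_II = 1 / 0.332913 = 3.0038
Σp_Iᵢ² = 0.0315² + 0.0945² + 0.2913² + 0.1496² + 0.4331² = 0.000992 + 0.008930 + 0.084856 + 0.022380 + 0.187576 = 0.304734
B_I = 1 / 0.304734 = 3.2816
Ranking by B (broadest → narrowest): morphospecies III (3.97) > morphospecies I (3.28) > morphospecies II (3.00)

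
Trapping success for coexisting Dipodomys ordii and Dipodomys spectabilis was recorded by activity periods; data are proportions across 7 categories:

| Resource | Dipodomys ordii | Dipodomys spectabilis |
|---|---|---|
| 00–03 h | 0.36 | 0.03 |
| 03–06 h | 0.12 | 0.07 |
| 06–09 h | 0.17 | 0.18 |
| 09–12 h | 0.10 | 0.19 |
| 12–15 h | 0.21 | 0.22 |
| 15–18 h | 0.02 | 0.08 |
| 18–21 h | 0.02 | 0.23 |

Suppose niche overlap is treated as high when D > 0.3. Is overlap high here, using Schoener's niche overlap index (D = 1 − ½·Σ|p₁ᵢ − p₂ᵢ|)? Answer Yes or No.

Σ|p₁ᵢ − p₂ᵢ| = 0.33 + 0.05 + 0.01 + 0.09 + 0.01 + 0.06 + 0.21 = 0.76
D = 1 − ½ × 0.76 = 1 − 0.380 = 0.6200
D = 0.6200 > 0.3 → Yes.

Yes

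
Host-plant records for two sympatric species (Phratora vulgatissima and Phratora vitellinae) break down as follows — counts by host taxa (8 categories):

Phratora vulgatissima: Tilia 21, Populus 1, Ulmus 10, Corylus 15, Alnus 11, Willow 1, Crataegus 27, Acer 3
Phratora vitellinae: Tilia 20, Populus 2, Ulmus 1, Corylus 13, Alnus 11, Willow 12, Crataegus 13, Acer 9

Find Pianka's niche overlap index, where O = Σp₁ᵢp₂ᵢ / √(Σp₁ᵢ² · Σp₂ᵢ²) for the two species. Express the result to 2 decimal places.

0.85

Proportions for Phratora vulgatissima (n=89): 21/89=0.2360, 1/89=0.0112, 10/89=0.1124, 15/89=0.1685, 11/89=0.1236, 1/89=0.0112, 27/89=0.3034, 3/89=0.0337
Proportions for Phratora vitellinae (n=81): 20/81=0.2469, 2/81=0.0247, 1/81=0.0123, 13/81=0.1605, 11/81=0.1358, 12/81=0.1481, 13/81=0.1605, 9/81=0.1111
Σ p₁ᵢp₂ᵢ = 0.058268 + 0.000277 + 0.001383 + 0.027044 + 0.016785 + 0.001659 + 0.048696 + 0.003744 = 0.157856
Σp_1ᵢ² = 0.2360² + 0.0112² + 0.1124² + 0.1685² + 0.1236² + 0.0112² + 0.3034² + 0.0337² = 0.055696 + 0.000125 + 0.012634 + 0.028392 + 0.015277 + 0.000125 + 0.092052 + 0.001136 = 0.205437
Σp_2ᵢ² = 0.2469² + 0.0247² + 0.0123² + 0.1605² + 0.1358² + 0.1481² + 0.1605² + 0.1111² = 0.060960 + 0.000610 + 0.000151 + 0.025760 + 0.018442 + 0.021934 + 0.025760 + 0.012343 = 0.165960
O = 0.157856 / √(0.205437 × 0.165960) = 0.157856 / 0.1846465 = 0.8549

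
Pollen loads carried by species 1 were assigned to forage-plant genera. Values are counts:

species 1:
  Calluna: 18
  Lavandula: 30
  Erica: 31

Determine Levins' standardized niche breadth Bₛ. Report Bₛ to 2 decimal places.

0.93

Proportions for species 1 (n=79): 18/79=0.2278, 30/79=0.3797, 31/79=0.3924
Σpᵢ² = 0.2278² + 0.3797² + 0.3924² = 0.051893 + 0.144172 + 0.153978 = 0.350043
B = 1 / 0.350043 = 2.8568
Bₛ = (B − 1)/(n − 1) = (2.8568 − 1)/(3 − 1) = 1.8568/2 = 0.9284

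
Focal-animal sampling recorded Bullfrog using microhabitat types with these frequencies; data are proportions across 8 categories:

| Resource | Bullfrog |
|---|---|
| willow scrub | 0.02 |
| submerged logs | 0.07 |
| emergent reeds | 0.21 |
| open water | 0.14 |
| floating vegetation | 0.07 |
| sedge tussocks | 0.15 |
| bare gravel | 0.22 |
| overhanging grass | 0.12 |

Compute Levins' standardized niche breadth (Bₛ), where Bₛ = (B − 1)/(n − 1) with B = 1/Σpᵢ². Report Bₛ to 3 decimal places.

0.754

Σpᵢ² = 0.02² + 0.07² + 0.21² + 0.14² + 0.07² + 0.15² + 0.22² + 0.12² = 0.0004 + 0.0049 + 0.0441 + 0.0196 + 0.0049 + 0.0225 + 0.0484 + 0.0144 = 0.1592
B = 1 / 0.1592 = 6.28141
Bₛ = (B − 1)/(n − 1) = (6.28141 − 1)/(8 − 1) = 5.28141/7 = 0.75449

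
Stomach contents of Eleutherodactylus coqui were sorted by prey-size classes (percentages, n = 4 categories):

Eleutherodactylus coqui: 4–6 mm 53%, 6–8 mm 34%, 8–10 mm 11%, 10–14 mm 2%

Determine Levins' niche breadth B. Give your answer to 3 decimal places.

Convert percentages to proportions (divide by 100).
Σpᵢ² = 0.53² + 0.34² + 0.11² + 0.02² = 0.2809 + 0.1156 + 0.0121 + 0.0004 = 0.4090
B = 1 / 0.4090 = 2.44499

2.445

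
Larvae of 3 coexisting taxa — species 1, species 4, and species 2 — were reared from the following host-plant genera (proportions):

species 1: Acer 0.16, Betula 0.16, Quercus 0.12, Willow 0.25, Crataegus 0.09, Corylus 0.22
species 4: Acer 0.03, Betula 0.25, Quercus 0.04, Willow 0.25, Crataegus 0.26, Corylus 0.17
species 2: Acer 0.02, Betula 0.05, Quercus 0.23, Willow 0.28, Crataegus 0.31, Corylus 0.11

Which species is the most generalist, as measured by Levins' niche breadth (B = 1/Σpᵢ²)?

Σp_1ᵢ² = 0.16² + 0.16² + 0.12² + 0.25² + 0.09² + 0.22² = 0.0256 + 0.0256 + 0.0144 + 0.0625 + 0.0081 + 0.0484 = 0.1846
B_1 = 1 / 0.1846 = 5.4171
Σp_4ᵢ² = 0.03² + 0.25² + 0.04² + 0.25² + 0.26² + 0.17² = 0.0009 + 0.0625 + 0.0016 + 0.0625 + 0.0676 + 0.0289 = 0.2240
B_4 = 1 / 0.2240 = 4.4643
Σp_2ᵢ² = 0.02² + 0.05² + 0.23² + 0.28² + 0.31² + 0.11² = 0.0004 + 0.0025 + 0.0529 + 0.0784 + 0.0961 + 0.0121 = 0.2424
B_2 = 1 / 0.2424 = 4.1254
Highest B → broadest niche (most generalist): species 1 (B = 5.42).

species 1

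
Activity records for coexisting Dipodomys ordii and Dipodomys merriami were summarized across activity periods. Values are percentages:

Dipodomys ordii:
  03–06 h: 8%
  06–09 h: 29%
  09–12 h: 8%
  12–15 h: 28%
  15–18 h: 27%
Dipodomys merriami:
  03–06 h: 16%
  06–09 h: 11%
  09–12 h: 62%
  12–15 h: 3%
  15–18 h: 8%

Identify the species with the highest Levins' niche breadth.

Dipodomys ordii

Convert percentages to proportions (divide by 100).
Σp_ordiᵢ² = 0.08² + 0.29² + 0.08² + 0.28² + 0.27² = 0.0064 + 0.0841 + 0.0064 + 0.0784 + 0.0729 = 0.2482
B_ordi = 1 / 0.2482 = 4.0290
Σp_merrᵢ² = 0.16² + 0.11² + 0.62² + 0.03² + 0.08² = 0.0256 + 0.0121 + 0.3844 + 0.0009 + 0.0064 = 0.4294
B_merr = 1 / 0.4294 = 2.3288
Highest B → broadest niche (most generalist): Dipodomys ordii (B = 4.03).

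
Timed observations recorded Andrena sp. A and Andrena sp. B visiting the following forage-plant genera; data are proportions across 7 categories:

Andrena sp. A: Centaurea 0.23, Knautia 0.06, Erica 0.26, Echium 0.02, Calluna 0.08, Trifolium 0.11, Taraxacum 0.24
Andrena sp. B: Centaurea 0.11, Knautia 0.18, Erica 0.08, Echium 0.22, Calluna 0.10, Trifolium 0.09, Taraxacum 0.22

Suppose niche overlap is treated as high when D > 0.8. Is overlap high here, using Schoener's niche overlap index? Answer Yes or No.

Σ|p₁ᵢ − p₂ᵢ| = 0.12 + 0.12 + 0.18 + 0.20 + 0.02 + 0.02 + 0.02 = 0.68
D = 1 − ½ × 0.68 = 1 − 0.340 = 0.6600
D = 0.6600 < 0.8 → No.

No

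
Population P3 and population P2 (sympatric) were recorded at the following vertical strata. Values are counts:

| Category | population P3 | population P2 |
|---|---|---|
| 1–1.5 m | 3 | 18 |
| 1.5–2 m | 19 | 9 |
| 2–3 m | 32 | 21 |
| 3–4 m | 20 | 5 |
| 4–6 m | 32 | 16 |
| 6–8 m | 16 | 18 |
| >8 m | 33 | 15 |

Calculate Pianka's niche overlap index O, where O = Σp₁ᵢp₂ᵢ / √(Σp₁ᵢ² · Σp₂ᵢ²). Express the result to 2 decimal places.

0.87

Proportions for population P3 (n=155): 3/155=0.0194, 19/155=0.1226, 32/155=0.2065, 20/155=0.1290, 32/155=0.2065, 16/155=0.1032, 33/155=0.2129
Proportions for population P2 (n=102): 18/102=0.1765, 9/102=0.0882, 21/102=0.2059, 5/102=0.0490, 16/102=0.1569, 18/102=0.1765, 15/102=0.1471
Σ p₁ᵢp₂ᵢ = 0.003424 + 0.010813 + 0.042518 + 0.006321 + 0.032400 + 0.018215 + 0.031318 = 0.145009
Σp_1ᵢ² = 0.0194² + 0.1226² + 0.2065² + 0.1290² + 0.2065² + 0.1032² + 0.2129² = 0.000376 + 0.015031 + 0.042642 + 0.016641 + 0.042642 + 0.010650 + 0.045326 = 0.173308
Σp_2ᵢ² = 0.1765² + 0.0882² + 0.2059² + 0.0490² + 0.1569² + 0.1765² + 0.1471² = 0.031152 + 0.007779 + 0.042395 + 0.002401 + 0.024618 + 0.031152 + 0.021638 = 0.161135
O = 0.145009 / √(0.173308 × 0.161135) = 0.145009 / 0.1671107 = 0.8677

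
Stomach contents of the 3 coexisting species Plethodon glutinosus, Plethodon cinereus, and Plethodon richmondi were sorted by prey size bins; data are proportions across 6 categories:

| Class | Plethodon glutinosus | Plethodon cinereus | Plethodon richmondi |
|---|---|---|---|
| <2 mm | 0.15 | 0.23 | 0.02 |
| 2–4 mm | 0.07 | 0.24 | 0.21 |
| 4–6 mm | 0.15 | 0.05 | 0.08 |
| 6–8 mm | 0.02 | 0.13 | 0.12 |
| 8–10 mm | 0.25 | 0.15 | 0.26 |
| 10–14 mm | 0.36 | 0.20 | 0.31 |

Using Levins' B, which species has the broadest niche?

Σp_glutᵢ² = 0.15² + 0.07² + 0.15² + 0.02² + 0.25² + 0.36² = 0.0225 + 0.0049 + 0.0225 + 0.0004 + 0.0625 + 0.1296 = 0.2424
B_glut = 1 / 0.2424 = 4.1254
Σp_cineᵢ² = 0.23² + 0.24² + 0.05² + 0.13² + 0.15² + 0.20² = 0.0529 + 0.0576 + 0.0025 + 0.0169 + 0.0225 + 0.0400 = 0.1924
B_cine = 1 / 0.1924 = 5.1975
Σp_richᵢ² = 0.02² + 0.21² + 0.08² + 0.12² + 0.26² + 0.31² = 0.0004 + 0.0441 + 0.0064 + 0.0144 + 0.0676 + 0.0961 = 0.2290
B_rich = 1 / 0.2290 = 4.3668
Highest B → broadest niche (most generalist): Plethodon cinereus (B = 5.20).

Plethodon cinereus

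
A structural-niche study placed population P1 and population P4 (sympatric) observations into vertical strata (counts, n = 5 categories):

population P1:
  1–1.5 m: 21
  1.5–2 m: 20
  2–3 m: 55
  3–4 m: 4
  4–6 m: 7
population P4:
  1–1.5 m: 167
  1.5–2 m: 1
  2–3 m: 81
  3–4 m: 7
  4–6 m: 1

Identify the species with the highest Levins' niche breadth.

Proportions for population P1 (n=107): 21/107=0.1963, 20/107=0.1869, 55/107=0.5140, 4/107=0.0374, 7/107=0.0654
Proportions for population P4 (n=257): 167/257=0.6498, 1/257=0.0039, 81/257=0.3152, 7/257=0.0272, 1/257=0.0039
Σp_P1ᵢ² = 0.1963² + 0.1869² + 0.5140² + 0.0374² + 0.0654² = 0.038534 + 0.034932 + 0.264196 + 0.001399 + 0.004277 = 0.343338
B_P1 = 1 / 0.343338 = 2.9126
Σp_P4ᵢ² = 0.6498² + 0.0039² + 0.3152² + 0.0272² + 0.0039² = 0.422240 + 0.000015 + 0.099351 + 0.000740 + 0.000015 = 0.522361
B_P4 = 1 / 0.522361 = 1.9144
Highest B → broadest niche (most generalist): population P1 (B = 2.91).

population P1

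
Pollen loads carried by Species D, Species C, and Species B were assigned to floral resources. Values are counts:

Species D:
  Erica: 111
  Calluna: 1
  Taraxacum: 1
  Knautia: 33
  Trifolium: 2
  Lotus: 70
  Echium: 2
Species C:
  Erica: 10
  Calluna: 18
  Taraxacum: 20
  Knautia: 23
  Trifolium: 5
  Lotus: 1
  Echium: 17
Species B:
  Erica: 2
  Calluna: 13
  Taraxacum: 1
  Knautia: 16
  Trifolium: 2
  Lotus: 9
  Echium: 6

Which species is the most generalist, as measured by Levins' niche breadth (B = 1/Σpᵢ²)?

Species C

Proportions for Species D (n=220): 111/220=0.5045, 1/220=0.0045, 1/220=0.0045, 33/220=0.1500, 2/220=0.0091, 70/220=0.3182, 2/220=0.0091
Proportions for Species C (n=94): 10/94=0.1064, 18/94=0.1915, 20/94=0.2128, 23/94=0.2447, 5/94=0.0532, 1/94=0.0106, 17/94=0.1809
Proportions for Species B (n=49): 2/49=0.0408, 13/49=0.2653, 1/49=0.0204, 16/49=0.3265, 2/49=0.0408, 9/49=0.1837, 6/49=0.1224
Σp_Dᵢ² = 0.5045² + 0.0045² + 0.0045² + 0.1500² + 0.0091² + 0.3182² + 0.0091² = 0.254520 + 0.000020 + 0.000020 + 0.022500 + 0.000083 + 0.101251 + 0.000083 = 0.378477
B_D = 1 / 0.378477 = 2.6422
Σp_Cᵢ² = 0.1064² + 0.1915² + 0.2128² + 0.2447² + 0.0532² + 0.0106² + 0.1809² = 0.011321 + 0.036672 + 0.045284 + 0.059878 + 0.002830 + 0.000112 + 0.032725 = 0.188822
B_C = 1 / 0.188822 = 5.2960
Σp_Bᵢ² = 0.0408² + 0.2653² + 0.0204² + 0.3265² + 0.0408² + 0.1837² + 0.1224² = 0.001665 + 0.070384 + 0.000416 + 0.106602 + 0.001665 + 0.033746 + 0.014982 = 0.229460
B_B = 1 / 0.229460 = 4.3581
Highest B → broadest niche (most generalist): Species C (B = 5.30).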